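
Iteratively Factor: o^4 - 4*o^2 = (o + 2)*(o^3 - 2*o^2) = o*(o + 2)*(o^2 - 2*o) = o*(o - 2)*(o + 2)*(o)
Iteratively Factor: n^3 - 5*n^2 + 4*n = (n)*(n^2 - 5*n + 4) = n*(n - 4)*(n - 1)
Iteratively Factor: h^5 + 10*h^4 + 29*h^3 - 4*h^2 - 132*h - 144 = (h + 3)*(h^4 + 7*h^3 + 8*h^2 - 28*h - 48) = (h + 2)*(h + 3)*(h^3 + 5*h^2 - 2*h - 24) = (h - 2)*(h + 2)*(h + 3)*(h^2 + 7*h + 12) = (h - 2)*(h + 2)*(h + 3)^2*(h + 4)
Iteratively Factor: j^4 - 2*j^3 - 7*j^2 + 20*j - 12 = (j - 1)*(j^3 - j^2 - 8*j + 12) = (j - 2)*(j - 1)*(j^2 + j - 6) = (j - 2)*(j - 1)*(j + 3)*(j - 2)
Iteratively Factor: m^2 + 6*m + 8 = (m + 4)*(m + 2)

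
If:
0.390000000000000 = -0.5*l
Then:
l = -0.78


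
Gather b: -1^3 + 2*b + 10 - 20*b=9 - 18*b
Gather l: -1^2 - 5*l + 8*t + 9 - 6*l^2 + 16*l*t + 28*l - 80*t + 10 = -6*l^2 + l*(16*t + 23) - 72*t + 18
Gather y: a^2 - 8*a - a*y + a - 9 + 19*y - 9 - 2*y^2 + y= a^2 - 7*a - 2*y^2 + y*(20 - a) - 18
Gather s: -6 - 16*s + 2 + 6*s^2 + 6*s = 6*s^2 - 10*s - 4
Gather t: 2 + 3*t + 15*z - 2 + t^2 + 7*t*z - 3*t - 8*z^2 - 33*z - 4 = t^2 + 7*t*z - 8*z^2 - 18*z - 4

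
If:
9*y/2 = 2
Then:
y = 4/9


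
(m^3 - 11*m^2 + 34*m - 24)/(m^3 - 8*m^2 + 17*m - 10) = (m^2 - 10*m + 24)/(m^2 - 7*m + 10)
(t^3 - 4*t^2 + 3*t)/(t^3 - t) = (t - 3)/(t + 1)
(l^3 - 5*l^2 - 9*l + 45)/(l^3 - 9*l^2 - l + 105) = (l - 3)/(l - 7)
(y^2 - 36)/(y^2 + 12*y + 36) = (y - 6)/(y + 6)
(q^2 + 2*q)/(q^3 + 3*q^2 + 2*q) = 1/(q + 1)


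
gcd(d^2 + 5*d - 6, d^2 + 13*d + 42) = d + 6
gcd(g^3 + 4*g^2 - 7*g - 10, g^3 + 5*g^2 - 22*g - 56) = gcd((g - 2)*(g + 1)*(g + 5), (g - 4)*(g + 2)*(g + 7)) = 1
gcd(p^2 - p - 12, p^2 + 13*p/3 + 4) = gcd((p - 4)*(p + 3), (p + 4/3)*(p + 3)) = p + 3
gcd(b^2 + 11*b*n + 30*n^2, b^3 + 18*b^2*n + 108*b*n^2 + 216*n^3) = b + 6*n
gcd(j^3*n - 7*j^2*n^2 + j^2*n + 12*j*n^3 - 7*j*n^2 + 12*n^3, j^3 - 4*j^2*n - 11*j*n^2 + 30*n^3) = 1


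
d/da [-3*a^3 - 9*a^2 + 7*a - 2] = -9*a^2 - 18*a + 7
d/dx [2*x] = 2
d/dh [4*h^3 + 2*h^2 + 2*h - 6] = 12*h^2 + 4*h + 2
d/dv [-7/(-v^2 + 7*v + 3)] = 7*(7 - 2*v)/(-v^2 + 7*v + 3)^2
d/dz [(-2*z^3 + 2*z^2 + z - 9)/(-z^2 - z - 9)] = (2*z^4 + 4*z^3 + 53*z^2 - 54*z - 18)/(z^4 + 2*z^3 + 19*z^2 + 18*z + 81)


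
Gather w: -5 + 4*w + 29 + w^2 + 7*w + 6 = w^2 + 11*w + 30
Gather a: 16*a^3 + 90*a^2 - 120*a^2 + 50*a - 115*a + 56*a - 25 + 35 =16*a^3 - 30*a^2 - 9*a + 10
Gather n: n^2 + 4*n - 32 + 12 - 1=n^2 + 4*n - 21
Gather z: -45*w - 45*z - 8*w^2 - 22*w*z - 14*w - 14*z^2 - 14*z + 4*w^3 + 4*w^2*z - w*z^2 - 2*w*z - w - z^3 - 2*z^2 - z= 4*w^3 - 8*w^2 - 60*w - z^3 + z^2*(-w - 16) + z*(4*w^2 - 24*w - 60)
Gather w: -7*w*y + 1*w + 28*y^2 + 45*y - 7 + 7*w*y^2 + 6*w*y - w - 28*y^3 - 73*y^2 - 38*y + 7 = w*(7*y^2 - y) - 28*y^3 - 45*y^2 + 7*y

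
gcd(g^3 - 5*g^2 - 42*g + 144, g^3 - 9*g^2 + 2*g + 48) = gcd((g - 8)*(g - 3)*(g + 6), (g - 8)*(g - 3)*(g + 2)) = g^2 - 11*g + 24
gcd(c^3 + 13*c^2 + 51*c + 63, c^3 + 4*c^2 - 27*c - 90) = c + 3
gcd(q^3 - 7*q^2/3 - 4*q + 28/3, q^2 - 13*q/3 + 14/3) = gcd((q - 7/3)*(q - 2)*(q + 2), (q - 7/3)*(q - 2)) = q^2 - 13*q/3 + 14/3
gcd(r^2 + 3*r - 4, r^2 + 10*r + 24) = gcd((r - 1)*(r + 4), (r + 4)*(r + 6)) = r + 4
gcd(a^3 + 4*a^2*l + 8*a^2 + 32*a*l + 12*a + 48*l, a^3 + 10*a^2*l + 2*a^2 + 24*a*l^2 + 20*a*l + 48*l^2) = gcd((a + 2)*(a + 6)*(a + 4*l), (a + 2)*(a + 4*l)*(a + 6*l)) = a^2 + 4*a*l + 2*a + 8*l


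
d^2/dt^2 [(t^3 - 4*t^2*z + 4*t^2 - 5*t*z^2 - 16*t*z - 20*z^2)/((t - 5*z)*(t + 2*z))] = 4*z*(z - 2)/(t^3 + 6*t^2*z + 12*t*z^2 + 8*z^3)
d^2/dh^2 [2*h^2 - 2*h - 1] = 4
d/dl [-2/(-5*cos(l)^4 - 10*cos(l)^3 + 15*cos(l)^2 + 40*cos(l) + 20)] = 4*(-2*sin(l)^2 + cos(l) - 2)*sin(l)/(5*(sin(l)^2 + 3)^2*(cos(l) + 1)^3)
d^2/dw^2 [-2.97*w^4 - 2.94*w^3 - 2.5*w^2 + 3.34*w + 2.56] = -35.64*w^2 - 17.64*w - 5.0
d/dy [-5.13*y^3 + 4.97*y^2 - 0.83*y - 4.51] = -15.39*y^2 + 9.94*y - 0.83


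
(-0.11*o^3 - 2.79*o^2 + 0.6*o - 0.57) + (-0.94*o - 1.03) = -0.11*o^3 - 2.79*o^2 - 0.34*o - 1.6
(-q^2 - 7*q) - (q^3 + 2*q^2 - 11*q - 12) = -q^3 - 3*q^2 + 4*q + 12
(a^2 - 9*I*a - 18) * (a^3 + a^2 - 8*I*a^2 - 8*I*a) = a^5 + a^4 - 17*I*a^4 - 90*a^3 - 17*I*a^3 - 90*a^2 + 144*I*a^2 + 144*I*a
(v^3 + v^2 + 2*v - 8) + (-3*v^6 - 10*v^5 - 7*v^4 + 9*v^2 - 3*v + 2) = -3*v^6 - 10*v^5 - 7*v^4 + v^3 + 10*v^2 - v - 6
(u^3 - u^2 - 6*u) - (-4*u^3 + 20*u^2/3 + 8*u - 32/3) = 5*u^3 - 23*u^2/3 - 14*u + 32/3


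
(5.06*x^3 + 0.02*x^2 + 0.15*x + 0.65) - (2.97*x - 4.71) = 5.06*x^3 + 0.02*x^2 - 2.82*x + 5.36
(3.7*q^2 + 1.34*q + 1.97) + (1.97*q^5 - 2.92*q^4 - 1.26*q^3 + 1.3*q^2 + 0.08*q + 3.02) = 1.97*q^5 - 2.92*q^4 - 1.26*q^3 + 5.0*q^2 + 1.42*q + 4.99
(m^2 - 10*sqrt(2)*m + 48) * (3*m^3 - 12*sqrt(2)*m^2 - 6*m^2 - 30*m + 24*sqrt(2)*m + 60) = 3*m^5 - 42*sqrt(2)*m^4 - 6*m^4 + 84*sqrt(2)*m^3 + 354*m^3 - 708*m^2 - 276*sqrt(2)*m^2 - 1440*m + 552*sqrt(2)*m + 2880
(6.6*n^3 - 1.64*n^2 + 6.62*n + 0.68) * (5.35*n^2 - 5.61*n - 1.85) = 35.31*n^5 - 45.8*n^4 + 32.4074*n^3 - 30.4662*n^2 - 16.0618*n - 1.258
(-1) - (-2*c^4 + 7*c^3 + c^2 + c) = 2*c^4 - 7*c^3 - c^2 - c - 1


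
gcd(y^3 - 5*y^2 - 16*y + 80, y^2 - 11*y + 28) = y - 4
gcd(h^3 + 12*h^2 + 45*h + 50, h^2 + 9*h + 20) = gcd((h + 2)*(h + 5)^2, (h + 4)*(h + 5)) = h + 5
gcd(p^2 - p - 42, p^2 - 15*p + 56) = p - 7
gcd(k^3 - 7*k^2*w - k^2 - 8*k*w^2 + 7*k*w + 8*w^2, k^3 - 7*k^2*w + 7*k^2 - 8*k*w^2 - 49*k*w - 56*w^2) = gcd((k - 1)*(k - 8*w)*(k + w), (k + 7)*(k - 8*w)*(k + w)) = -k^2 + 7*k*w + 8*w^2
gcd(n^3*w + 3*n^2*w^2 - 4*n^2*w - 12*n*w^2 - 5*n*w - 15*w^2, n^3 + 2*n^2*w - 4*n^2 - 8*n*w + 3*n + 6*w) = 1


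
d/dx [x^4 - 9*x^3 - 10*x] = 4*x^3 - 27*x^2 - 10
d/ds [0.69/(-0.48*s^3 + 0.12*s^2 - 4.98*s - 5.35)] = (0.9936*s^2 - 0.1656*s + 3.4362)/(0.48*s^3 - 0.12*s^2 + 4.98*s + 5.35)^2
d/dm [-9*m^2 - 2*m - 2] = -18*m - 2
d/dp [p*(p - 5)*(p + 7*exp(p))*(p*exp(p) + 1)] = p*(p - 5)*(p + 1)*(p + 7*exp(p))*exp(p) + p*(p - 5)*(p*exp(p) + 1)*(7*exp(p) + 1) + p*(p + 7*exp(p))*(p*exp(p) + 1) + (p - 5)*(p + 7*exp(p))*(p*exp(p) + 1)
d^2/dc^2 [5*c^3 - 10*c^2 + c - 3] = 30*c - 20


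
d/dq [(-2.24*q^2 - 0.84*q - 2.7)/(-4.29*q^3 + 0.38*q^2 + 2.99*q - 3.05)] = (-9.6096*q^4 - 7.2072*q^3 - 41.1274*q^2 + 15.716*q + 10.635)/(18.4041*q^6 - 3.2604*q^5 - 25.5098*q^4 + 28.4414*q^3 + 6.6221*q^2 - 18.239*q + 9.3025)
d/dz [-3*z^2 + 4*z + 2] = 4 - 6*z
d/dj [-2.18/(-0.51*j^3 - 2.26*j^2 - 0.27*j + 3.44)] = (-3.3354*j^2 - 9.8536*j - 0.5886)/(0.51*j^3 + 2.26*j^2 + 0.27*j - 3.44)^2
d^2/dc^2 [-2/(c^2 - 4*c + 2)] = 4*(c^2 - 4*c - 4*(c - 2)^2 + 2)/(c^2 - 4*c + 2)^3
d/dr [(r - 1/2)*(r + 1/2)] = 2*r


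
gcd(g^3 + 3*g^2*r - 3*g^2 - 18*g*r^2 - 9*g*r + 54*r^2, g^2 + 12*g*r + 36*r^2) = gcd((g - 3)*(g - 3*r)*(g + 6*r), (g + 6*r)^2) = g + 6*r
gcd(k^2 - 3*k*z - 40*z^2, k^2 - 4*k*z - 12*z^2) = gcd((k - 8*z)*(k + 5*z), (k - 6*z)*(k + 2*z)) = 1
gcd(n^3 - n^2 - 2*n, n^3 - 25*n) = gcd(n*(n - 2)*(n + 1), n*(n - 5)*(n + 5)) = n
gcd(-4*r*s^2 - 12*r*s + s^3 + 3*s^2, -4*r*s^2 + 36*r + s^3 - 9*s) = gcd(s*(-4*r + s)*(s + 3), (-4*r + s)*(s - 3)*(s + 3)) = 4*r*s + 12*r - s^2 - 3*s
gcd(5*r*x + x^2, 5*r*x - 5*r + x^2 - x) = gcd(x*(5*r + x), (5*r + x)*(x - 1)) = 5*r + x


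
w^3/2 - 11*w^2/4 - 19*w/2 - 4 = (w/2 + 1)*(w - 8)*(w + 1/2)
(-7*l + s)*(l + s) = -7*l^2 - 6*l*s + s^2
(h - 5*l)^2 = h^2 - 10*h*l + 25*l^2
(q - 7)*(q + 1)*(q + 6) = q^3 - 43*q - 42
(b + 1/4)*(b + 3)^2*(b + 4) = b^4 + 41*b^3/4 + 71*b^2/2 + 177*b/4 + 9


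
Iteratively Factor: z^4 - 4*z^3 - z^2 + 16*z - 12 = (z - 1)*(z^3 - 3*z^2 - 4*z + 12) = (z - 3)*(z - 1)*(z^2 - 4) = (z - 3)*(z - 2)*(z - 1)*(z + 2)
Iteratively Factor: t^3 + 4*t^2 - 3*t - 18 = (t + 3)*(t^2 + t - 6) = (t + 3)^2*(t - 2)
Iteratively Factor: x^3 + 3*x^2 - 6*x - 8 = (x + 4)*(x^2 - x - 2) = (x + 1)*(x + 4)*(x - 2)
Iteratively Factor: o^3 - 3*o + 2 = (o - 1)*(o^2 + o - 2) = (o - 1)*(o + 2)*(o - 1)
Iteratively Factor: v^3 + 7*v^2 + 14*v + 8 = (v + 1)*(v^2 + 6*v + 8) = (v + 1)*(v + 2)*(v + 4)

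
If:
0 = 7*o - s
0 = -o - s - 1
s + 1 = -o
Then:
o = -1/8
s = -7/8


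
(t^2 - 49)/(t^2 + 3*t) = (t^2 - 49)/(t*(t + 3))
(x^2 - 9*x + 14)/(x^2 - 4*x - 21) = (x - 2)/(x + 3)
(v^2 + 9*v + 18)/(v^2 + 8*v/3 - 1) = 3*(v + 6)/(3*v - 1)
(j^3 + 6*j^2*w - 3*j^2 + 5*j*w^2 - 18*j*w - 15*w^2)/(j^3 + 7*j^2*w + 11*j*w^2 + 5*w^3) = (j - 3)/(j + w)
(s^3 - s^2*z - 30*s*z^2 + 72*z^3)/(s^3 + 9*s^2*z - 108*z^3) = (s - 4*z)/(s + 6*z)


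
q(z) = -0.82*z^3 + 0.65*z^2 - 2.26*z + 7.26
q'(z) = -2.46*z^2 + 1.3*z - 2.26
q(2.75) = -11.09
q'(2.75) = -17.29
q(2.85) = -12.88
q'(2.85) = -18.54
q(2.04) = -1.61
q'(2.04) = -9.85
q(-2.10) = 22.47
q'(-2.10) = -15.84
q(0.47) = 6.26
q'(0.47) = -2.19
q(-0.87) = 10.26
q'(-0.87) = -5.25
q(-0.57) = 8.91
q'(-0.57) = -3.80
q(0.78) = 5.50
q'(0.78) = -2.74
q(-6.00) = 221.34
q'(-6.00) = -98.62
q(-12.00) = 1544.94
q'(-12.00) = -372.10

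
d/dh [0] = 0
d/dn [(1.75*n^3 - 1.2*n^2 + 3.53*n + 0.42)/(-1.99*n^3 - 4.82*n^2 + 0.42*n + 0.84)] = (-10.823*n^4 + 15.5194*n^3 + 23.428*n^2 + 2.0328*n + 2.7888)/(3.9601*n^6 + 19.1836*n^5 + 21.5608*n^4 - 7.392*n^3 - 7.9212*n^2 + 0.7056*n + 0.7056)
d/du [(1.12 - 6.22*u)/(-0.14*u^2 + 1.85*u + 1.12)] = (-0.8708*u^2 + 0.313599999999999*u - 9.0384)/(0.0196*u^4 - 0.518*u^3 + 3.1089*u^2 + 4.144*u + 1.2544)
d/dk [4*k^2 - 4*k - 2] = 8*k - 4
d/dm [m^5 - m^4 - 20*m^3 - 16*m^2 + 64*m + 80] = 5*m^4 - 4*m^3 - 60*m^2 - 32*m + 64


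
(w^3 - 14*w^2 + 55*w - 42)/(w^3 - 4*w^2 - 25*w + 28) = (w - 6)/(w + 4)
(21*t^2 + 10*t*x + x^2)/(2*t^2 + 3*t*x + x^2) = (21*t^2 + 10*t*x + x^2)/(2*t^2 + 3*t*x + x^2)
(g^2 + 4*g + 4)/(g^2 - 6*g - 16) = (g + 2)/(g - 8)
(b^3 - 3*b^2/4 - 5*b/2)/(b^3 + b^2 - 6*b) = (b + 5/4)/(b + 3)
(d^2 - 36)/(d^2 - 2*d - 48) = (d - 6)/(d - 8)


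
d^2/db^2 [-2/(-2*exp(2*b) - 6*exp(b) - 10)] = (2*(2*exp(b) + 3)^2*exp(b) - (4*exp(b) + 3)*(exp(2*b) + 3*exp(b) + 5))*exp(b)/(exp(2*b) + 3*exp(b) + 5)^3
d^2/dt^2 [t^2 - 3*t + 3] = 2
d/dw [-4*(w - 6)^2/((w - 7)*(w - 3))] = 8*(-w^2 + 15*w - 54)/(w^4 - 20*w^3 + 142*w^2 - 420*w + 441)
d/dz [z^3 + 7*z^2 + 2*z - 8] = 3*z^2 + 14*z + 2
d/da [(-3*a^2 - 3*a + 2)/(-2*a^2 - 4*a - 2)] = (3*a + 7)/(2*(a^3 + 3*a^2 + 3*a + 1))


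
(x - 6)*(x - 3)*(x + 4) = x^3 - 5*x^2 - 18*x + 72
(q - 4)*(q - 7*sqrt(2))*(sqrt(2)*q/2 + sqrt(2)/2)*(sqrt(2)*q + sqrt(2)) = q^4 - 7*sqrt(2)*q^3 - 2*q^3 - 7*q^2 + 14*sqrt(2)*q^2 - 4*q + 49*sqrt(2)*q + 28*sqrt(2)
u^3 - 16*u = u*(u - 4)*(u + 4)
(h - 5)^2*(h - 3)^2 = h^4 - 16*h^3 + 94*h^2 - 240*h + 225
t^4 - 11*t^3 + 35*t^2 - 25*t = t*(t - 5)^2*(t - 1)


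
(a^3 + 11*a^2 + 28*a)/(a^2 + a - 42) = a*(a + 4)/(a - 6)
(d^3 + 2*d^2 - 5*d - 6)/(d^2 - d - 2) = d + 3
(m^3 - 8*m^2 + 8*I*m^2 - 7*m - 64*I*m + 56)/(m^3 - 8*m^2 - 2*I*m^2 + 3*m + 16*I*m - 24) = (m + 7*I)/(m - 3*I)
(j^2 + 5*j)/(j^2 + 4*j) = (j + 5)/(j + 4)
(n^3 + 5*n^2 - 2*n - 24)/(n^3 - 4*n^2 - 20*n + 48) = (n + 3)/(n - 6)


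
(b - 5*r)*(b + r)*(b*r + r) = b^3*r - 4*b^2*r^2 + b^2*r - 5*b*r^3 - 4*b*r^2 - 5*r^3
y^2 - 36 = (y - 6)*(y + 6)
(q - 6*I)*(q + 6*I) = q^2 + 36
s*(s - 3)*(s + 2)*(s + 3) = s^4 + 2*s^3 - 9*s^2 - 18*s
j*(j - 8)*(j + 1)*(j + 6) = j^4 - j^3 - 50*j^2 - 48*j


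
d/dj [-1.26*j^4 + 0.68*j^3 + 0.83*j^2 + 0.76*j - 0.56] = -5.04*j^3 + 2.04*j^2 + 1.66*j + 0.76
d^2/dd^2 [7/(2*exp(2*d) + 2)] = 14*(exp(2*d) - 1)*exp(2*d)/(exp(2*d) + 1)^3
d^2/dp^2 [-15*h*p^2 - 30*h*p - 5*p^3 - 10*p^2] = -30*h - 30*p - 20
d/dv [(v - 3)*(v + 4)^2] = (v + 4)*(3*v - 2)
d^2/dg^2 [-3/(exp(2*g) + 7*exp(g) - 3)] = 3*(-2*(2*exp(g) + 7)^2*exp(g) + (4*exp(g) + 7)*(exp(2*g) + 7*exp(g) - 3))*exp(g)/(exp(2*g) + 7*exp(g) - 3)^3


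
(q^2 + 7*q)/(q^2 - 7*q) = (q + 7)/(q - 7)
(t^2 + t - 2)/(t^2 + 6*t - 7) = (t + 2)/(t + 7)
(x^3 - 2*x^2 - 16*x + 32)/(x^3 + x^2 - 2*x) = (x^3 - 2*x^2 - 16*x + 32)/(x*(x^2 + x - 2))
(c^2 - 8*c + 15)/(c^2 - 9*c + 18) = (c - 5)/(c - 6)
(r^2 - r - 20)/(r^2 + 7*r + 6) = (r^2 - r - 20)/(r^2 + 7*r + 6)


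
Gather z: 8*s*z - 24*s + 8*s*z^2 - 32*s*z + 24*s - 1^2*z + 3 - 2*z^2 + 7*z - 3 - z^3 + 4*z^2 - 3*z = -z^3 + z^2*(8*s + 2) + z*(3 - 24*s)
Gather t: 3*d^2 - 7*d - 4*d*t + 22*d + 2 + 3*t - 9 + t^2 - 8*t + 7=3*d^2 + 15*d + t^2 + t*(-4*d - 5)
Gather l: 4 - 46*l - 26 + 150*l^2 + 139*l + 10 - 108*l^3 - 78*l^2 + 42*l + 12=-108*l^3 + 72*l^2 + 135*l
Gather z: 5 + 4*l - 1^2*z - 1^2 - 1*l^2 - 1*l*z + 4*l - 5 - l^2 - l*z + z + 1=-2*l^2 - 2*l*z + 8*l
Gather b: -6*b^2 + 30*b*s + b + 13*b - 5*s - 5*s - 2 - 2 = -6*b^2 + b*(30*s + 14) - 10*s - 4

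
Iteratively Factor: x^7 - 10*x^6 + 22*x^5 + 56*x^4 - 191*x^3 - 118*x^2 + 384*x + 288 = (x - 4)*(x^6 - 6*x^5 - 2*x^4 + 48*x^3 + x^2 - 114*x - 72) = (x - 4)^2*(x^5 - 2*x^4 - 10*x^3 + 8*x^2 + 33*x + 18) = (x - 4)^2*(x + 1)*(x^4 - 3*x^3 - 7*x^2 + 15*x + 18) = (x - 4)^2*(x - 3)*(x + 1)*(x^3 - 7*x - 6) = (x - 4)^2*(x - 3)*(x + 1)*(x + 2)*(x^2 - 2*x - 3) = (x - 4)^2*(x - 3)^2*(x + 1)*(x + 2)*(x + 1)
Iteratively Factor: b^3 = (b)*(b^2) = b^2*(b)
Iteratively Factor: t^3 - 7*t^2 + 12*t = (t)*(t^2 - 7*t + 12) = t*(t - 4)*(t - 3)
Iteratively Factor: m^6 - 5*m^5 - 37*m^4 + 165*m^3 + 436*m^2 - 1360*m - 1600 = (m - 5)*(m^5 - 37*m^3 - 20*m^2 + 336*m + 320) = (m - 5)^2*(m^4 + 5*m^3 - 12*m^2 - 80*m - 64) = (m - 5)^2*(m - 4)*(m^3 + 9*m^2 + 24*m + 16) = (m - 5)^2*(m - 4)*(m + 4)*(m^2 + 5*m + 4) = (m - 5)^2*(m - 4)*(m + 4)^2*(m + 1)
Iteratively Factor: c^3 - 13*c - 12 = (c + 1)*(c^2 - c - 12) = (c + 1)*(c + 3)*(c - 4)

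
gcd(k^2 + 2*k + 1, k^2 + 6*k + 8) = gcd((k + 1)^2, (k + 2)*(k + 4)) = 1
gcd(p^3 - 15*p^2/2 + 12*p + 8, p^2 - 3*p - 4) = p - 4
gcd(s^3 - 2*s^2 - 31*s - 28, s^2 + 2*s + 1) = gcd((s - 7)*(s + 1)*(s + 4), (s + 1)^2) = s + 1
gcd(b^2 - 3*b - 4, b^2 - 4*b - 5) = b + 1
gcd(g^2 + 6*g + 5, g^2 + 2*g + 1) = g + 1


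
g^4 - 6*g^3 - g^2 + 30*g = g*(g - 5)*(g - 3)*(g + 2)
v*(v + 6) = v^2 + 6*v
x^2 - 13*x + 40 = (x - 8)*(x - 5)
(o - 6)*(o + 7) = o^2 + o - 42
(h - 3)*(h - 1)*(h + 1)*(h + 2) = h^4 - h^3 - 7*h^2 + h + 6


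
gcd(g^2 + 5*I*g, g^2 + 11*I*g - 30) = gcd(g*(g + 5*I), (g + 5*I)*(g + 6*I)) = g + 5*I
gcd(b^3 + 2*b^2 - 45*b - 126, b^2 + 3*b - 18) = b + 6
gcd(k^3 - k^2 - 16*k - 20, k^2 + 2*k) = k + 2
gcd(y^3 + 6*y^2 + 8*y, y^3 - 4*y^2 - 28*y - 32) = y + 2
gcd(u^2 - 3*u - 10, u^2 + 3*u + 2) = u + 2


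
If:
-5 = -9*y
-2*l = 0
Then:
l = 0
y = 5/9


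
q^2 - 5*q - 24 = (q - 8)*(q + 3)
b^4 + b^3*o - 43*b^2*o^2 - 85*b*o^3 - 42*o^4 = (b - 7*o)*(b + o)^2*(b + 6*o)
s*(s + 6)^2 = s^3 + 12*s^2 + 36*s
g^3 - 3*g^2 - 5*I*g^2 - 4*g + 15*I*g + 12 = (g - 3)*(g - 4*I)*(g - I)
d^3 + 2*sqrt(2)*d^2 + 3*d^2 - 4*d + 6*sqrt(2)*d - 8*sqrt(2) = (d - 1)*(d + 4)*(d + 2*sqrt(2))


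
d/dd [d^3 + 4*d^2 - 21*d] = 3*d^2 + 8*d - 21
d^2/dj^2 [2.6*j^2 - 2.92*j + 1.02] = 5.20000000000000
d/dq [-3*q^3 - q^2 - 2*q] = -9*q^2 - 2*q - 2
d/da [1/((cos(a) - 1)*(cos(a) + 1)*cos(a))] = -1/(sin(a)*cos(a)^2) + 2/sin(a)^3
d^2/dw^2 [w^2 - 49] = 2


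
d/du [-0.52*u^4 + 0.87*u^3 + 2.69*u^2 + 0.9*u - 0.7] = -2.08*u^3 + 2.61*u^2 + 5.38*u + 0.9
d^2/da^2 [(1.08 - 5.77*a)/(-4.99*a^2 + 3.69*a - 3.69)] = ((53.361 - 172.7538*a)*(4.99*a^2 - 3.69*a + 3.69) + (5.77*a - 1.08)*(9.98*a - 3.69)*(19.96*a - 7.38))/(4.99*a^2 - 3.69*a + 3.69)^3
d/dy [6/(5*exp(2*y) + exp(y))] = 6*(-10*exp(y) - 1)*exp(-y)/(5*exp(y) + 1)^2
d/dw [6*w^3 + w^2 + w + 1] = 18*w^2 + 2*w + 1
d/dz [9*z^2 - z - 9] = 18*z - 1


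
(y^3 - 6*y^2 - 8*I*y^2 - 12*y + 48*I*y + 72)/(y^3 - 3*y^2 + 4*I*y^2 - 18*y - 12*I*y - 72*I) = (y^2 - 8*I*y - 12)/(y^2 + y*(3 + 4*I) + 12*I)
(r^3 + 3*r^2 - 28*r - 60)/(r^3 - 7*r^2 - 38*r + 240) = (r + 2)/(r - 8)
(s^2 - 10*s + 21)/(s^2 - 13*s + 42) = (s - 3)/(s - 6)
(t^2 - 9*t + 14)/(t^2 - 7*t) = (t - 2)/t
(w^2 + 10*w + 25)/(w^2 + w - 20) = (w + 5)/(w - 4)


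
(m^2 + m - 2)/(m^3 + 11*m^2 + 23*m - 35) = (m + 2)/(m^2 + 12*m + 35)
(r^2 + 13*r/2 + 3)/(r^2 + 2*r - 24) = (r + 1/2)/(r - 4)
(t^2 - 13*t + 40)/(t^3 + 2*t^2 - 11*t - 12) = (t^2 - 13*t + 40)/(t^3 + 2*t^2 - 11*t - 12)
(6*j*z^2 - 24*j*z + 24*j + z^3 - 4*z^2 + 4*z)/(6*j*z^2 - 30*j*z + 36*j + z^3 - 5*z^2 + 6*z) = (z - 2)/(z - 3)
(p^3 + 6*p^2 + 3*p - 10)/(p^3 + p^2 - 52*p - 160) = (p^2 + p - 2)/(p^2 - 4*p - 32)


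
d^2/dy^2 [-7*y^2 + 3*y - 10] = -14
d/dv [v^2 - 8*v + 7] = 2*v - 8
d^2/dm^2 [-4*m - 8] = 0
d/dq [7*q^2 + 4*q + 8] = 14*q + 4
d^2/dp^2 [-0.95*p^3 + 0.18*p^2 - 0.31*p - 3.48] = 0.36 - 5.7*p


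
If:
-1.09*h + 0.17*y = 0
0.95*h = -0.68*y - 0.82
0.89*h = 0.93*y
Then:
No Solution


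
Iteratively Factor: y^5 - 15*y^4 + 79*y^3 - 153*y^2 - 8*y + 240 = (y - 3)*(y^4 - 12*y^3 + 43*y^2 - 24*y - 80) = (y - 4)*(y - 3)*(y^3 - 8*y^2 + 11*y + 20) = (y - 4)*(y - 3)*(y + 1)*(y^2 - 9*y + 20) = (y - 5)*(y - 4)*(y - 3)*(y + 1)*(y - 4)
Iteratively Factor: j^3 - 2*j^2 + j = (j - 1)*(j^2 - j) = (j - 1)^2*(j)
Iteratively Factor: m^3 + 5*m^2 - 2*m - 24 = (m + 4)*(m^2 + m - 6) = (m - 2)*(m + 4)*(m + 3)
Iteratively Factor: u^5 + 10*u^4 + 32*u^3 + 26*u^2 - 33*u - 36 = (u + 4)*(u^4 + 6*u^3 + 8*u^2 - 6*u - 9) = (u + 3)*(u + 4)*(u^3 + 3*u^2 - u - 3) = (u + 1)*(u + 3)*(u + 4)*(u^2 + 2*u - 3) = (u - 1)*(u + 1)*(u + 3)*(u + 4)*(u + 3)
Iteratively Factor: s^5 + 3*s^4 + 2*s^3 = (s + 1)*(s^4 + 2*s^3) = s*(s + 1)*(s^3 + 2*s^2) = s^2*(s + 1)*(s^2 + 2*s) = s^2*(s + 1)*(s + 2)*(s)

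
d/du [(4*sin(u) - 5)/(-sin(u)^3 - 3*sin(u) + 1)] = (8*sin(u)^3 - 15*sin(u)^2 - 11)*cos(u)/(sin(u)^3 + 3*sin(u) - 1)^2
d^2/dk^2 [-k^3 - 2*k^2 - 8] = -6*k - 4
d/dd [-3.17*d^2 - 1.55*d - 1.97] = -6.34*d - 1.55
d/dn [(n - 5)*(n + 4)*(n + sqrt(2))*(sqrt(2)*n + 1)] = 4*sqrt(2)*n^3 - 3*sqrt(2)*n^2 + 9*n^2 - 38*sqrt(2)*n - 6*n - 60 - sqrt(2)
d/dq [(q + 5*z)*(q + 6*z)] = 2*q + 11*z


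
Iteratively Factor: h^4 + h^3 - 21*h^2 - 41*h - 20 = (h + 4)*(h^3 - 3*h^2 - 9*h - 5) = (h + 1)*(h + 4)*(h^2 - 4*h - 5) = (h + 1)^2*(h + 4)*(h - 5)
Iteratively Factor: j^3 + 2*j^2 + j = (j + 1)*(j^2 + j) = j*(j + 1)*(j + 1)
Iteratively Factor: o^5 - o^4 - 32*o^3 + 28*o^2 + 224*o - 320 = (o - 2)*(o^4 + o^3 - 30*o^2 - 32*o + 160) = (o - 2)*(o + 4)*(o^3 - 3*o^2 - 18*o + 40) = (o - 2)^2*(o + 4)*(o^2 - o - 20) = (o - 5)*(o - 2)^2*(o + 4)*(o + 4)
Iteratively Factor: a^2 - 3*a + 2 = (a - 1)*(a - 2)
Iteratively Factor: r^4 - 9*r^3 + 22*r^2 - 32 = (r + 1)*(r^3 - 10*r^2 + 32*r - 32) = (r - 4)*(r + 1)*(r^2 - 6*r + 8) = (r - 4)^2*(r + 1)*(r - 2)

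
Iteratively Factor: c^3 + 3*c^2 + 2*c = (c + 1)*(c^2 + 2*c) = c*(c + 1)*(c + 2)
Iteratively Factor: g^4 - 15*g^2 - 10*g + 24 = (g + 3)*(g^3 - 3*g^2 - 6*g + 8) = (g - 4)*(g + 3)*(g^2 + g - 2) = (g - 4)*(g - 1)*(g + 3)*(g + 2)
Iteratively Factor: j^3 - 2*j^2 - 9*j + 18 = (j - 2)*(j^2 - 9) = (j - 3)*(j - 2)*(j + 3)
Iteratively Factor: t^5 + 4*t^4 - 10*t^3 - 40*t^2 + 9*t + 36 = (t + 1)*(t^4 + 3*t^3 - 13*t^2 - 27*t + 36) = (t - 1)*(t + 1)*(t^3 + 4*t^2 - 9*t - 36) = (t - 1)*(t + 1)*(t + 3)*(t^2 + t - 12) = (t - 3)*(t - 1)*(t + 1)*(t + 3)*(t + 4)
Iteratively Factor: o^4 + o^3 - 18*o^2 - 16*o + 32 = (o - 4)*(o^3 + 5*o^2 + 2*o - 8) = (o - 4)*(o + 2)*(o^2 + 3*o - 4) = (o - 4)*(o + 2)*(o + 4)*(o - 1)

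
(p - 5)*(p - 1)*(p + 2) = p^3 - 4*p^2 - 7*p + 10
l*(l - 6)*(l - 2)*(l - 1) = l^4 - 9*l^3 + 20*l^2 - 12*l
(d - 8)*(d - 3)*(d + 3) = d^3 - 8*d^2 - 9*d + 72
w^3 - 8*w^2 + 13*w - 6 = (w - 6)*(w - 1)^2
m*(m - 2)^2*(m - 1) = m^4 - 5*m^3 + 8*m^2 - 4*m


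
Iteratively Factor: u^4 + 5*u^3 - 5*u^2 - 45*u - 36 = (u - 3)*(u^3 + 8*u^2 + 19*u + 12) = (u - 3)*(u + 1)*(u^2 + 7*u + 12) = (u - 3)*(u + 1)*(u + 4)*(u + 3)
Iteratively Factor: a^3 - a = (a)*(a^2 - 1) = a*(a + 1)*(a - 1)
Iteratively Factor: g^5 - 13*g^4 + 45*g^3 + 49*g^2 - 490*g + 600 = (g + 3)*(g^4 - 16*g^3 + 93*g^2 - 230*g + 200) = (g - 2)*(g + 3)*(g^3 - 14*g^2 + 65*g - 100) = (g - 5)*(g - 2)*(g + 3)*(g^2 - 9*g + 20) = (g - 5)*(g - 4)*(g - 2)*(g + 3)*(g - 5)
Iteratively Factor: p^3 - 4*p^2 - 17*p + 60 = (p - 5)*(p^2 + p - 12) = (p - 5)*(p - 3)*(p + 4)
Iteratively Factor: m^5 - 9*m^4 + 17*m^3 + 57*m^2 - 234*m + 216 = (m - 3)*(m^4 - 6*m^3 - m^2 + 54*m - 72) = (m - 4)*(m - 3)*(m^3 - 2*m^2 - 9*m + 18) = (m - 4)*(m - 3)*(m + 3)*(m^2 - 5*m + 6) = (m - 4)*(m - 3)*(m - 2)*(m + 3)*(m - 3)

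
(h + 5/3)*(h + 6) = h^2 + 23*h/3 + 10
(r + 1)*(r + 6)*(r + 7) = r^3 + 14*r^2 + 55*r + 42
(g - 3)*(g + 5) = g^2 + 2*g - 15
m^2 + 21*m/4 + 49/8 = (m + 7/4)*(m + 7/2)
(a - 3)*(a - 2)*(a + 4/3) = a^3 - 11*a^2/3 - 2*a/3 + 8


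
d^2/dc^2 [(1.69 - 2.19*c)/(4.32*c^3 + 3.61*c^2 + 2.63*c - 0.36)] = (-245.223936*c^5 + 173.552544*c^4 + 414.377418*c^3 + 206.481462*c^2 + 94.965186*c + 23.624786)/(80.621568*c^9 + 202.113792*c^8 + 316.142352*c^7 + 272.982745*c^6 + 158.780661*c^5 + 36.294303*c^4 - 0.636625000000006*c^3 - 6.066684*c^2 + 1.022544*c - 0.046656)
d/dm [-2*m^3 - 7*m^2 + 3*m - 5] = -6*m^2 - 14*m + 3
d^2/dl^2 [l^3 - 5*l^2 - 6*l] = 6*l - 10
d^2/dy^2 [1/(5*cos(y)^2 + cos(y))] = (-25*(1 - cos(2*y))^2 + 75*cos(y)/4 - 51*cos(2*y)/2 - 15*cos(3*y)/4 + 153/2)/((5*cos(y) + 1)^3*cos(y)^3)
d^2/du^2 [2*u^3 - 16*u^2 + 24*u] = 12*u - 32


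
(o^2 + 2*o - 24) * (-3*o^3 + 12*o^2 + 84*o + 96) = -3*o^5 + 6*o^4 + 180*o^3 - 24*o^2 - 1824*o - 2304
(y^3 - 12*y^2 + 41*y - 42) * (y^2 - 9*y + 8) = y^5 - 21*y^4 + 157*y^3 - 507*y^2 + 706*y - 336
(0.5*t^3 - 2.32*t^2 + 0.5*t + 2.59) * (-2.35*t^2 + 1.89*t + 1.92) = -1.175*t^5 + 6.397*t^4 - 4.5998*t^3 - 9.5959*t^2 + 5.8551*t + 4.9728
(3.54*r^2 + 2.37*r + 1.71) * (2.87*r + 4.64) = 10.1598*r^3 + 23.2275*r^2 + 15.9045*r + 7.9344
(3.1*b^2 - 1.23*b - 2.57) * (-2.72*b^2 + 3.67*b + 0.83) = -8.432*b^4 + 14.7226*b^3 + 5.0493*b^2 - 10.4528*b - 2.1331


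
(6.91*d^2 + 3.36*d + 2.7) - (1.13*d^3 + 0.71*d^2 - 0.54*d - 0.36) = -1.13*d^3 + 6.2*d^2 + 3.9*d + 3.06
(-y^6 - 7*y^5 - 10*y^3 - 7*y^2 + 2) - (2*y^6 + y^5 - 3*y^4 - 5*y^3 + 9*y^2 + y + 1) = -3*y^6 - 8*y^5 + 3*y^4 - 5*y^3 - 16*y^2 - y + 1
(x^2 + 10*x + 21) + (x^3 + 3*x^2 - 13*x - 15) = x^3 + 4*x^2 - 3*x + 6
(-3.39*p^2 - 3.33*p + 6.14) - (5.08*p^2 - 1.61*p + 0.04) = -8.47*p^2 - 1.72*p + 6.1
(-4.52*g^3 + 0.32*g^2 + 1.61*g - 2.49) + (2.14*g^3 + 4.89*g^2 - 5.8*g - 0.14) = -2.38*g^3 + 5.21*g^2 - 4.19*g - 2.63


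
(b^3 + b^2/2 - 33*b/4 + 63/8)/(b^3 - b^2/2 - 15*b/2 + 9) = (b^2 + 2*b - 21/4)/(b^2 + b - 6)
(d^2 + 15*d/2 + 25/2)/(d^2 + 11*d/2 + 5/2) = (2*d + 5)/(2*d + 1)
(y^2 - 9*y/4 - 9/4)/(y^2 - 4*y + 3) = (y + 3/4)/(y - 1)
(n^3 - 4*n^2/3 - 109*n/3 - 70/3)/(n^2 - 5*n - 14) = (3*n^2 + 17*n + 10)/(3*(n + 2))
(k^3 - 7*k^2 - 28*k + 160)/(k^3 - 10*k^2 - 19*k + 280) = (k - 4)/(k - 7)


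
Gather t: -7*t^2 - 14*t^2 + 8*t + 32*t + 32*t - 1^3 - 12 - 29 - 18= -21*t^2 + 72*t - 60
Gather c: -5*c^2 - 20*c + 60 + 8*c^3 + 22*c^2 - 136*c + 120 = 8*c^3 + 17*c^2 - 156*c + 180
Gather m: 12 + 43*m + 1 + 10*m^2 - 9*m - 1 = 10*m^2 + 34*m + 12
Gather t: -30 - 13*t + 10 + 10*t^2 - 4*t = 10*t^2 - 17*t - 20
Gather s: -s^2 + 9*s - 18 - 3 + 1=-s^2 + 9*s - 20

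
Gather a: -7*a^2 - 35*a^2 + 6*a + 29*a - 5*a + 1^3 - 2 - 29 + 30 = -42*a^2 + 30*a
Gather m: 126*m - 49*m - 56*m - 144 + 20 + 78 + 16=21*m - 30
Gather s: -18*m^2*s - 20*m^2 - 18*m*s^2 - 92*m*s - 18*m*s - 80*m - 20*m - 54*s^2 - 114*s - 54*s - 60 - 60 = -20*m^2 - 100*m + s^2*(-18*m - 54) + s*(-18*m^2 - 110*m - 168) - 120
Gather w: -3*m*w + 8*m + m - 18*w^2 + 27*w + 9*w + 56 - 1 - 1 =9*m - 18*w^2 + w*(36 - 3*m) + 54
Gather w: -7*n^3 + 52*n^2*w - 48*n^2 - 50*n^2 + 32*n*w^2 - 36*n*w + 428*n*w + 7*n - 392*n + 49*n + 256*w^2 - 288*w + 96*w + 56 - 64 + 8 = -7*n^3 - 98*n^2 - 336*n + w^2*(32*n + 256) + w*(52*n^2 + 392*n - 192)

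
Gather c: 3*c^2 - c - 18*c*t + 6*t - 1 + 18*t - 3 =3*c^2 + c*(-18*t - 1) + 24*t - 4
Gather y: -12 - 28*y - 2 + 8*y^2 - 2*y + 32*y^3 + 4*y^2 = 32*y^3 + 12*y^2 - 30*y - 14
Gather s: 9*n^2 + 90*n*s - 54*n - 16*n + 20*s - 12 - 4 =9*n^2 - 70*n + s*(90*n + 20) - 16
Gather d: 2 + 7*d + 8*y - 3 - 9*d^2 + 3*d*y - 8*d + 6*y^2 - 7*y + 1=-9*d^2 + d*(3*y - 1) + 6*y^2 + y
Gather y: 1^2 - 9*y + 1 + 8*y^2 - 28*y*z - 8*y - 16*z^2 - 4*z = 8*y^2 + y*(-28*z - 17) - 16*z^2 - 4*z + 2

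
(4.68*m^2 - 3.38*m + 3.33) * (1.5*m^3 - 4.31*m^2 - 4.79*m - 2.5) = 7.02*m^5 - 25.2408*m^4 - 2.8544*m^3 - 9.8621*m^2 - 7.5007*m - 8.325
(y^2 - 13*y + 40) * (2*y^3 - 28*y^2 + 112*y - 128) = 2*y^5 - 54*y^4 + 556*y^3 - 2704*y^2 + 6144*y - 5120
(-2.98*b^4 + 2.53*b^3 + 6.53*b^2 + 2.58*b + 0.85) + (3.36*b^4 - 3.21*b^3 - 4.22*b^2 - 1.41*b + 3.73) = 0.38*b^4 - 0.68*b^3 + 2.31*b^2 + 1.17*b + 4.58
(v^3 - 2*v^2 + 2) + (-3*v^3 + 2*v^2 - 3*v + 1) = -2*v^3 - 3*v + 3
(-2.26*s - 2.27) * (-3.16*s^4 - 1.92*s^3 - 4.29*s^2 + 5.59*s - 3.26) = 7.1416*s^5 + 11.5124*s^4 + 14.0538*s^3 - 2.8951*s^2 - 5.3217*s + 7.4002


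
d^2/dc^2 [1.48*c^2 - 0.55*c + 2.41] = 2.96000000000000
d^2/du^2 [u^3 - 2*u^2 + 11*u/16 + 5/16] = 6*u - 4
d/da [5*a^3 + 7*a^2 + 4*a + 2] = 15*a^2 + 14*a + 4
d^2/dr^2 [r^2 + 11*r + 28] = 2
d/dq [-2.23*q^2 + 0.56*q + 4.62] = 0.56 - 4.46*q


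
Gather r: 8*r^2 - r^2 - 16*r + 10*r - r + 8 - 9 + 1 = 7*r^2 - 7*r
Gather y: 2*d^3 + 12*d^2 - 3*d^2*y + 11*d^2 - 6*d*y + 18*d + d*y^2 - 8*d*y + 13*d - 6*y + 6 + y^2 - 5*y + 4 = 2*d^3 + 23*d^2 + 31*d + y^2*(d + 1) + y*(-3*d^2 - 14*d - 11) + 10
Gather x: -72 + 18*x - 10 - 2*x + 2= 16*x - 80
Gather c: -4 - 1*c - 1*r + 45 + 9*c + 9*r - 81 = 8*c + 8*r - 40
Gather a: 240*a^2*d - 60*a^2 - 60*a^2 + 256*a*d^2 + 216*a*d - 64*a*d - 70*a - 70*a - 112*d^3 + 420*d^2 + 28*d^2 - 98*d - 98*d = a^2*(240*d - 120) + a*(256*d^2 + 152*d - 140) - 112*d^3 + 448*d^2 - 196*d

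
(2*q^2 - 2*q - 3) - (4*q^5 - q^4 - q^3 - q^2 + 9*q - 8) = -4*q^5 + q^4 + q^3 + 3*q^2 - 11*q + 5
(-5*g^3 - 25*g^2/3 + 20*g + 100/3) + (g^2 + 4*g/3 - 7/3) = -5*g^3 - 22*g^2/3 + 64*g/3 + 31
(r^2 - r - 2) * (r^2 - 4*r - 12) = r^4 - 5*r^3 - 10*r^2 + 20*r + 24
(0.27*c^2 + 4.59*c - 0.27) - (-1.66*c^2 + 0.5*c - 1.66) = 1.93*c^2 + 4.09*c + 1.39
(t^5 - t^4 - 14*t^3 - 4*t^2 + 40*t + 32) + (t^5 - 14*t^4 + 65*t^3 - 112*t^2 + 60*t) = 2*t^5 - 15*t^4 + 51*t^3 - 116*t^2 + 100*t + 32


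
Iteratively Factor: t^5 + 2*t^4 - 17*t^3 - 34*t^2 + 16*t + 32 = (t + 2)*(t^4 - 17*t^2 + 16) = (t - 1)*(t + 2)*(t^3 + t^2 - 16*t - 16) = (t - 1)*(t + 2)*(t + 4)*(t^2 - 3*t - 4) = (t - 4)*(t - 1)*(t + 2)*(t + 4)*(t + 1)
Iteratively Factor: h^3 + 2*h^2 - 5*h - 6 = (h + 3)*(h^2 - h - 2) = (h + 1)*(h + 3)*(h - 2)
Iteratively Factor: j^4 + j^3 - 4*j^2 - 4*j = (j - 2)*(j^3 + 3*j^2 + 2*j) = j*(j - 2)*(j^2 + 3*j + 2) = j*(j - 2)*(j + 1)*(j + 2)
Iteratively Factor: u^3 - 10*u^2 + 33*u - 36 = (u - 3)*(u^2 - 7*u + 12) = (u - 3)^2*(u - 4)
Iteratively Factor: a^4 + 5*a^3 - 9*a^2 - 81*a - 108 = (a + 3)*(a^3 + 2*a^2 - 15*a - 36) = (a - 4)*(a + 3)*(a^2 + 6*a + 9) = (a - 4)*(a + 3)^2*(a + 3)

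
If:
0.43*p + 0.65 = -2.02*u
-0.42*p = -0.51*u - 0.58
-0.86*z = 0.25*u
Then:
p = 0.79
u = -0.49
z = 0.14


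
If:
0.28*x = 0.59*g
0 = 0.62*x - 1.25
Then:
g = 0.96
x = 2.02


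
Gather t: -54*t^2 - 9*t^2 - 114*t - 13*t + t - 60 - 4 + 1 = -63*t^2 - 126*t - 63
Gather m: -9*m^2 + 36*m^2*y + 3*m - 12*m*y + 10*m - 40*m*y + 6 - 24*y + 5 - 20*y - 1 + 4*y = m^2*(36*y - 9) + m*(13 - 52*y) - 40*y + 10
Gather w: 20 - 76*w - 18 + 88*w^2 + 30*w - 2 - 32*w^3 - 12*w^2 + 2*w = -32*w^3 + 76*w^2 - 44*w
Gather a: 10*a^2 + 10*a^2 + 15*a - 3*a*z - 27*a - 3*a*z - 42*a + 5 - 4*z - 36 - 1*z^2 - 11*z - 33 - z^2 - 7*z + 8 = 20*a^2 + a*(-6*z - 54) - 2*z^2 - 22*z - 56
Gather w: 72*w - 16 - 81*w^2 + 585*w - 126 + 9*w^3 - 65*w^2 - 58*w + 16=9*w^3 - 146*w^2 + 599*w - 126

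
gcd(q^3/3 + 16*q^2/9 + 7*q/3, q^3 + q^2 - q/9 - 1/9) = 1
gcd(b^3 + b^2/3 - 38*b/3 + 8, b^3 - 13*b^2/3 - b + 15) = b - 3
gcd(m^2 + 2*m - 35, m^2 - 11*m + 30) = m - 5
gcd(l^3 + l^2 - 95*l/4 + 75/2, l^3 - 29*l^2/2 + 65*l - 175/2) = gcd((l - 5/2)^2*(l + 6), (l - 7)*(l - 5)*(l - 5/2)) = l - 5/2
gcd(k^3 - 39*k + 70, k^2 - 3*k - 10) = k - 5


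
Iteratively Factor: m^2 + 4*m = (m)*(m + 4)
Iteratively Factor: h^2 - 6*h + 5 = (h - 5)*(h - 1)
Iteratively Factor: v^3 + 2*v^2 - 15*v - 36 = (v - 4)*(v^2 + 6*v + 9) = (v - 4)*(v + 3)*(v + 3)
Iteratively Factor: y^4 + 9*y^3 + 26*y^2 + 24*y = (y)*(y^3 + 9*y^2 + 26*y + 24) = y*(y + 4)*(y^2 + 5*y + 6) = y*(y + 3)*(y + 4)*(y + 2)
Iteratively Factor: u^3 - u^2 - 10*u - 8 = (u - 4)*(u^2 + 3*u + 2) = (u - 4)*(u + 2)*(u + 1)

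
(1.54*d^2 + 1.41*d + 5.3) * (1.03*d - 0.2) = 1.5862*d^3 + 1.1443*d^2 + 5.177*d - 1.06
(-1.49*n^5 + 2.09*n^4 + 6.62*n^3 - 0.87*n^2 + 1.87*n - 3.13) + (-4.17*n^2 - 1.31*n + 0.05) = -1.49*n^5 + 2.09*n^4 + 6.62*n^3 - 5.04*n^2 + 0.56*n - 3.08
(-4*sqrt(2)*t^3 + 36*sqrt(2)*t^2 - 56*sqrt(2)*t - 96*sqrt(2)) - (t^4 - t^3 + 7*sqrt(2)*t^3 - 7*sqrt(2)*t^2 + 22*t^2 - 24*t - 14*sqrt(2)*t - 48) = -t^4 - 11*sqrt(2)*t^3 + t^3 - 22*t^2 + 43*sqrt(2)*t^2 - 42*sqrt(2)*t + 24*t - 96*sqrt(2) + 48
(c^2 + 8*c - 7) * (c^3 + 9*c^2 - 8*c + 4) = c^5 + 17*c^4 + 57*c^3 - 123*c^2 + 88*c - 28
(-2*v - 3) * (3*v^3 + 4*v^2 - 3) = -6*v^4 - 17*v^3 - 12*v^2 + 6*v + 9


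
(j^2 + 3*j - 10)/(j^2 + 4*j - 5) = (j - 2)/(j - 1)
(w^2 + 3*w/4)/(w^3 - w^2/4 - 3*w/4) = 1/(w - 1)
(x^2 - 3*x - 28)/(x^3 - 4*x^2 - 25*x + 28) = 1/(x - 1)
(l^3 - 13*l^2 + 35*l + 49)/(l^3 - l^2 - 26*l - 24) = (l^2 - 14*l + 49)/(l^2 - 2*l - 24)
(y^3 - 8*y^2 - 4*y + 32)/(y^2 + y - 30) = (y^3 - 8*y^2 - 4*y + 32)/(y^2 + y - 30)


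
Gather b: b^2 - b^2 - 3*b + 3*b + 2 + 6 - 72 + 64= 0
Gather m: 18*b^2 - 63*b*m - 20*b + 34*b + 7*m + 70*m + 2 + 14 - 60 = 18*b^2 + 14*b + m*(77 - 63*b) - 44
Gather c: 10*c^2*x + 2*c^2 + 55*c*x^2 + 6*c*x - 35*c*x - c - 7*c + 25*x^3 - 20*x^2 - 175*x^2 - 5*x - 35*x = c^2*(10*x + 2) + c*(55*x^2 - 29*x - 8) + 25*x^3 - 195*x^2 - 40*x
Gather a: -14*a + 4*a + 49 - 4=45 - 10*a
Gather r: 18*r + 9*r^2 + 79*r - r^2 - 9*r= 8*r^2 + 88*r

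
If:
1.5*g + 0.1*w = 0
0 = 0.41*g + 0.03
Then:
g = -0.07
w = 1.10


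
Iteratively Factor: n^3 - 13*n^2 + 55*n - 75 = (n - 3)*(n^2 - 10*n + 25) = (n - 5)*(n - 3)*(n - 5)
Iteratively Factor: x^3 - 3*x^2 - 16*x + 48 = (x - 3)*(x^2 - 16) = (x - 4)*(x - 3)*(x + 4)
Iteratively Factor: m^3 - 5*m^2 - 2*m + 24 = (m - 3)*(m^2 - 2*m - 8) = (m - 4)*(m - 3)*(m + 2)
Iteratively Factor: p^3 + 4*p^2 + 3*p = (p + 1)*(p^2 + 3*p) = p*(p + 1)*(p + 3)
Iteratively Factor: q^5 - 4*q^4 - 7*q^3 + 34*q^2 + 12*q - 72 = (q + 2)*(q^4 - 6*q^3 + 5*q^2 + 24*q - 36) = (q - 3)*(q + 2)*(q^3 - 3*q^2 - 4*q + 12) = (q - 3)*(q - 2)*(q + 2)*(q^2 - q - 6) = (q - 3)^2*(q - 2)*(q + 2)*(q + 2)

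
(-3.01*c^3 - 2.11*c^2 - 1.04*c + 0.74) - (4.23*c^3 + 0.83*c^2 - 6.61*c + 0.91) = -7.24*c^3 - 2.94*c^2 + 5.57*c - 0.17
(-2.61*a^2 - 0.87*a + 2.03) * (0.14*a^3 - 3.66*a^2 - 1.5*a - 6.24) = -0.3654*a^5 + 9.4308*a^4 + 7.3834*a^3 + 10.1616*a^2 + 2.3838*a - 12.6672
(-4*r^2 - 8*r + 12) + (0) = -4*r^2 - 8*r + 12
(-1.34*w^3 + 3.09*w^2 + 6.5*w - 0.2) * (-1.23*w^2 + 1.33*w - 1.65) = 1.6482*w^5 - 5.5829*w^4 - 1.6743*w^3 + 3.7925*w^2 - 10.991*w + 0.33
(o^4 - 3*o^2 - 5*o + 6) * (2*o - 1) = 2*o^5 - o^4 - 6*o^3 - 7*o^2 + 17*o - 6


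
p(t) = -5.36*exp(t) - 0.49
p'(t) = -5.36*exp(t)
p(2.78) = -86.89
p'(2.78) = -86.40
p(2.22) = -49.84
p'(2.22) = -49.35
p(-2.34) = -1.01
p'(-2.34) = -0.52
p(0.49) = -9.24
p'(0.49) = -8.75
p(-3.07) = -0.74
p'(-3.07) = -0.25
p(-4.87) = -0.53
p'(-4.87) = -0.04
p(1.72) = -30.42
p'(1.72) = -29.93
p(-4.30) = -0.56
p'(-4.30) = -0.07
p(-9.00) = -0.49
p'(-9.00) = 0.00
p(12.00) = -872366.17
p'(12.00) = -872365.68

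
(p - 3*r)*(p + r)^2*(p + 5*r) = p^4 + 4*p^3*r - 10*p^2*r^2 - 28*p*r^3 - 15*r^4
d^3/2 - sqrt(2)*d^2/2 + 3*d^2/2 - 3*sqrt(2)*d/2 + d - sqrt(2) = (d/2 + 1/2)*(d + 2)*(d - sqrt(2))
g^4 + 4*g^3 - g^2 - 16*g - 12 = (g - 2)*(g + 1)*(g + 2)*(g + 3)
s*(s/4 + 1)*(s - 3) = s^3/4 + s^2/4 - 3*s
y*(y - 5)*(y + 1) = y^3 - 4*y^2 - 5*y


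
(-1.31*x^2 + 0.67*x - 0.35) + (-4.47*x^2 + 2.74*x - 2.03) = -5.78*x^2 + 3.41*x - 2.38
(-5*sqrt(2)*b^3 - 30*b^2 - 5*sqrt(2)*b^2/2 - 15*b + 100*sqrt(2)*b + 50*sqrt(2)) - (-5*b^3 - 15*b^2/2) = -5*sqrt(2)*b^3 + 5*b^3 - 45*b^2/2 - 5*sqrt(2)*b^2/2 - 15*b + 100*sqrt(2)*b + 50*sqrt(2)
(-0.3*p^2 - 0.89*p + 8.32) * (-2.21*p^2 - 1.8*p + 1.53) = 0.663*p^4 + 2.5069*p^3 - 17.2442*p^2 - 16.3377*p + 12.7296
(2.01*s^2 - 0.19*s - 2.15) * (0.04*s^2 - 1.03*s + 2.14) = 0.0804*s^4 - 2.0779*s^3 + 4.4111*s^2 + 1.8079*s - 4.601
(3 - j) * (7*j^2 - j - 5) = -7*j^3 + 22*j^2 + 2*j - 15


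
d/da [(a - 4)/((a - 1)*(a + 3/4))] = 4*(-4*a^2 + 32*a - 7)/(16*a^4 - 8*a^3 - 23*a^2 + 6*a + 9)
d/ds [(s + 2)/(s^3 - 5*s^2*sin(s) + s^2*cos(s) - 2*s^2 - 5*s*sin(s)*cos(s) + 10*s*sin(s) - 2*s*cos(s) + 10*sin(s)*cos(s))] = (s^3*sin(s) + 5*s^3*cos(s) - 2*s^3 + 5*s^2*sin(s) - s^2*cos(s) + 5*s^2*cos(2*s) - 4*s^2 + 16*s*sin(s) - 24*s*cos(s) + 8*s - 20*sin(s) + 10*sin(2*s) + 4*cos(s) - 20*cos(2*s))/((s - 2)^2*(s - 5*sin(s))^2*(s + cos(s))^2)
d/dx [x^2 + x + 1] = 2*x + 1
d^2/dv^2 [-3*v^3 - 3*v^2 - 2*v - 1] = -18*v - 6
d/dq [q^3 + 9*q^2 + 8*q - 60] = 3*q^2 + 18*q + 8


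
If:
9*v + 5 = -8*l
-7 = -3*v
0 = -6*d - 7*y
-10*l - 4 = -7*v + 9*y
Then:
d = -1883/324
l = -13/4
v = 7/3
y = 269/54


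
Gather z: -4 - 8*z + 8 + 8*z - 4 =0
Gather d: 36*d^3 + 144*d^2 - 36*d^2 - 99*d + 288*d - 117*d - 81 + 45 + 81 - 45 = 36*d^3 + 108*d^2 + 72*d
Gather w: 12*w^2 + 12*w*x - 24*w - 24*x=12*w^2 + w*(12*x - 24) - 24*x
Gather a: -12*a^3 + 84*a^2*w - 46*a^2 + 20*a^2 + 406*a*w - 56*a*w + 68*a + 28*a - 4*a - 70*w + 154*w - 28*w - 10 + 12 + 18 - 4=-12*a^3 + a^2*(84*w - 26) + a*(350*w + 92) + 56*w + 16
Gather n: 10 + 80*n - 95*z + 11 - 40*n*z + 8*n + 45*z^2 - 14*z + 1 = n*(88 - 40*z) + 45*z^2 - 109*z + 22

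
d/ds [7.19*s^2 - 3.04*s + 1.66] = 14.38*s - 3.04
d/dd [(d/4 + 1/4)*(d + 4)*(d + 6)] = 3*d^2/4 + 11*d/2 + 17/2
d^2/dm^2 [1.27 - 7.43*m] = 0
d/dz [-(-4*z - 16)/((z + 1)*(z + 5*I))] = 4*(-(z + 1)*(z + 4) + (z + 1)*(z + 5*I) - (z + 4)*(z + 5*I))/((z + 1)^2*(z + 5*I)^2)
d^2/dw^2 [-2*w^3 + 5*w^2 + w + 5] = 10 - 12*w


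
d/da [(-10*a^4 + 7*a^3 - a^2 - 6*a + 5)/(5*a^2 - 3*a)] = (-100*a^5 + 125*a^4 - 42*a^3 + 33*a^2 - 50*a + 15)/(a^2*(25*a^2 - 30*a + 9))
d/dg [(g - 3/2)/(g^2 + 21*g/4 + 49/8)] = 64*(-g^2 + 3*g + 14)/(64*g^4 + 672*g^3 + 2548*g^2 + 4116*g + 2401)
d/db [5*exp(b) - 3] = 5*exp(b)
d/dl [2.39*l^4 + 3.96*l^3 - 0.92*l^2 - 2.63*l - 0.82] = 9.56*l^3 + 11.88*l^2 - 1.84*l - 2.63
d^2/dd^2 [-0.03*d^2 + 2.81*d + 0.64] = -0.0600000000000000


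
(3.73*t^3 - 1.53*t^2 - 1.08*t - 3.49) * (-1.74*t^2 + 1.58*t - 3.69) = -6.4902*t^5 + 8.5556*t^4 - 14.3019*t^3 + 10.0119*t^2 - 1.529*t + 12.8781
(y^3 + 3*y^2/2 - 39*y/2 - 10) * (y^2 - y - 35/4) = y^5 + y^4/2 - 119*y^3/4 - 29*y^2/8 + 1445*y/8 + 175/2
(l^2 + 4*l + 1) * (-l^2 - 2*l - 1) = -l^4 - 6*l^3 - 10*l^2 - 6*l - 1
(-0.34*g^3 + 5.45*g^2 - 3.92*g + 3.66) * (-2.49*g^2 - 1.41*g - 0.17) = 0.8466*g^5 - 13.0911*g^4 + 2.1341*g^3 - 4.5127*g^2 - 4.4942*g - 0.6222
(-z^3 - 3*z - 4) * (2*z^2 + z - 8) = -2*z^5 - z^4 + 2*z^3 - 11*z^2 + 20*z + 32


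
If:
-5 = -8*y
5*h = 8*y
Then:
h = 1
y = 5/8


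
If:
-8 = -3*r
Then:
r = 8/3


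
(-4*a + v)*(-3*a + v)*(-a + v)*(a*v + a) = -12*a^4*v - 12*a^4 + 19*a^3*v^2 + 19*a^3*v - 8*a^2*v^3 - 8*a^2*v^2 + a*v^4 + a*v^3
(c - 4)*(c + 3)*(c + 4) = c^3 + 3*c^2 - 16*c - 48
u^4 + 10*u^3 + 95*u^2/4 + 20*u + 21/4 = (u + 1/2)*(u + 1)*(u + 3/2)*(u + 7)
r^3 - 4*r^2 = r^2*(r - 4)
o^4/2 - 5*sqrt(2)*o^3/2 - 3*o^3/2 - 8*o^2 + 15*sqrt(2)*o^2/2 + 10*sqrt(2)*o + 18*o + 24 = (o/2 + sqrt(2)/2)*(o - 4)*(o + 1)*(o - 6*sqrt(2))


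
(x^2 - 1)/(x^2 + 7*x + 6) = (x - 1)/(x + 6)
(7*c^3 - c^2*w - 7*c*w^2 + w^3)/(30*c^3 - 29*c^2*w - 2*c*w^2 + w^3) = (-7*c^2 - 6*c*w + w^2)/(-30*c^2 - c*w + w^2)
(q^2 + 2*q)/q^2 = (q + 2)/q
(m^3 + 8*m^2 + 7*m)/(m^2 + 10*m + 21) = m*(m + 1)/(m + 3)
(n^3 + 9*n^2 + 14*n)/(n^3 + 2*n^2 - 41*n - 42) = n*(n + 2)/(n^2 - 5*n - 6)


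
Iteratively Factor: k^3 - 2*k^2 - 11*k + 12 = (k + 3)*(k^2 - 5*k + 4) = (k - 1)*(k + 3)*(k - 4)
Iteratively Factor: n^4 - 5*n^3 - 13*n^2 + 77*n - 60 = (n - 5)*(n^3 - 13*n + 12) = (n - 5)*(n - 3)*(n^2 + 3*n - 4) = (n - 5)*(n - 3)*(n + 4)*(n - 1)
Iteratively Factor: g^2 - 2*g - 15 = (g - 5)*(g + 3)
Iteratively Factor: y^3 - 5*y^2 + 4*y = (y)*(y^2 - 5*y + 4) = y*(y - 1)*(y - 4)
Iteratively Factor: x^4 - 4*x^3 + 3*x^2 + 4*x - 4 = (x - 2)*(x^3 - 2*x^2 - x + 2) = (x - 2)*(x - 1)*(x^2 - x - 2) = (x - 2)^2*(x - 1)*(x + 1)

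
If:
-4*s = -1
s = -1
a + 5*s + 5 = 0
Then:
No Solution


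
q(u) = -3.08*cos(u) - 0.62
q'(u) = 3.08*sin(u)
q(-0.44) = -3.41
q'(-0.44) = -1.31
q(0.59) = -3.18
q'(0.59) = 1.71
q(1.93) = 0.46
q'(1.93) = 2.88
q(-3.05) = 2.45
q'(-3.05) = -0.28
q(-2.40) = 1.65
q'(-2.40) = -2.08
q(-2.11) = 0.96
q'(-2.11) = -2.64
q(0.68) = -3.01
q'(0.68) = 1.94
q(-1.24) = -1.62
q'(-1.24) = -2.91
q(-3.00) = 2.43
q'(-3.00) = -0.43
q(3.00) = 2.43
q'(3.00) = 0.43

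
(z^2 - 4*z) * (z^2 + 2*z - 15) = z^4 - 2*z^3 - 23*z^2 + 60*z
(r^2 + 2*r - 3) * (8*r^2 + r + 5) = 8*r^4 + 17*r^3 - 17*r^2 + 7*r - 15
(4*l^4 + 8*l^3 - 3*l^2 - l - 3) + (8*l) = 4*l^4 + 8*l^3 - 3*l^2 + 7*l - 3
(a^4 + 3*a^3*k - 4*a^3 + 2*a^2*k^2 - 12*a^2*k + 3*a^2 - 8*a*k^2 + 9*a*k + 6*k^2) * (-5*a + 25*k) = -5*a^5 + 10*a^4*k + 20*a^4 + 65*a^3*k^2 - 40*a^3*k - 15*a^3 + 50*a^2*k^3 - 260*a^2*k^2 + 30*a^2*k - 200*a*k^3 + 195*a*k^2 + 150*k^3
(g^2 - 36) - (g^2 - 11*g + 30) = 11*g - 66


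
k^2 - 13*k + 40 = (k - 8)*(k - 5)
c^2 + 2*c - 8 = (c - 2)*(c + 4)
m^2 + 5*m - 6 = (m - 1)*(m + 6)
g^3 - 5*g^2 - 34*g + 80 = (g - 8)*(g - 2)*(g + 5)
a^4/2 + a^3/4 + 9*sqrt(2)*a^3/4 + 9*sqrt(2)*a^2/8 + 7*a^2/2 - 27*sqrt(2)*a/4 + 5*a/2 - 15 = (a/2 + 1)*(a - 3/2)*(a + 2*sqrt(2))*(a + 5*sqrt(2)/2)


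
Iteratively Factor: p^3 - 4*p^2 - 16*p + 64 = (p + 4)*(p^2 - 8*p + 16) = (p - 4)*(p + 4)*(p - 4)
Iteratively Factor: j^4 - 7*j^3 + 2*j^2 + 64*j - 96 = (j - 4)*(j^3 - 3*j^2 - 10*j + 24) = (j - 4)*(j - 2)*(j^2 - j - 12) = (j - 4)*(j - 2)*(j + 3)*(j - 4)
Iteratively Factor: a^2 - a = (a - 1)*(a)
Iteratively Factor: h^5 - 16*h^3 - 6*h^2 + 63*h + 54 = (h - 3)*(h^4 + 3*h^3 - 7*h^2 - 27*h - 18) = (h - 3)^2*(h^3 + 6*h^2 + 11*h + 6) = (h - 3)^2*(h + 2)*(h^2 + 4*h + 3) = (h - 3)^2*(h + 2)*(h + 3)*(h + 1)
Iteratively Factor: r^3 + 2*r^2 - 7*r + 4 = (r - 1)*(r^2 + 3*r - 4) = (r - 1)^2*(r + 4)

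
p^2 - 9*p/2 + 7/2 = (p - 7/2)*(p - 1)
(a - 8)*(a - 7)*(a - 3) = a^3 - 18*a^2 + 101*a - 168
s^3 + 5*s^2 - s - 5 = (s - 1)*(s + 1)*(s + 5)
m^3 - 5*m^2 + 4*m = m*(m - 4)*(m - 1)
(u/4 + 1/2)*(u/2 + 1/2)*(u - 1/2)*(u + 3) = u^4/8 + 11*u^3/16 + u^2 + u/16 - 3/8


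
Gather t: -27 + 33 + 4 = 10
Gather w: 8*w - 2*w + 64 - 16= 6*w + 48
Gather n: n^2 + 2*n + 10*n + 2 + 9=n^2 + 12*n + 11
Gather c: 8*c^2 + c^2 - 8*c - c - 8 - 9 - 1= 9*c^2 - 9*c - 18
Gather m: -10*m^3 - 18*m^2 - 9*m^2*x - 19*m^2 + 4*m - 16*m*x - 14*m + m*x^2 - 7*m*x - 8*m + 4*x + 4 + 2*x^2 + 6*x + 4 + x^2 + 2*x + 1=-10*m^3 + m^2*(-9*x - 37) + m*(x^2 - 23*x - 18) + 3*x^2 + 12*x + 9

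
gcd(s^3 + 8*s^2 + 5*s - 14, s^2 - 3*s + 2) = s - 1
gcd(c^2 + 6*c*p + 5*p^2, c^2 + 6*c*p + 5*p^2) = c^2 + 6*c*p + 5*p^2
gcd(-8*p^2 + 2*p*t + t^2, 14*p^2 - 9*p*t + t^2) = 2*p - t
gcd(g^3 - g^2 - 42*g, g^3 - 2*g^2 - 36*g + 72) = g + 6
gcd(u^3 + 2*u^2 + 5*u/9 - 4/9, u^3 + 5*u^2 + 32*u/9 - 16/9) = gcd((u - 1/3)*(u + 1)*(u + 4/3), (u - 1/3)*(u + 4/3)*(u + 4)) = u^2 + u - 4/9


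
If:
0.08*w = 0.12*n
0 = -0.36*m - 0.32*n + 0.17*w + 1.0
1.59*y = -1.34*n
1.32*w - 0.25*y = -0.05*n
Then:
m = 2.78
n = 0.00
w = 0.00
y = 0.00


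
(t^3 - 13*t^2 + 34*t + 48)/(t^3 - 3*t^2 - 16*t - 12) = (t - 8)/(t + 2)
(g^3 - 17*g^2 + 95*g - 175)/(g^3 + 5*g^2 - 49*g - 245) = (g^2 - 10*g + 25)/(g^2 + 12*g + 35)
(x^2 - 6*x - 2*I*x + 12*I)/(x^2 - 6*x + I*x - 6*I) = (x - 2*I)/(x + I)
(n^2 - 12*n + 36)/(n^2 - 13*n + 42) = (n - 6)/(n - 7)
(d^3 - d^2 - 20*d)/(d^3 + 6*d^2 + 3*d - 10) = d*(d^2 - d - 20)/(d^3 + 6*d^2 + 3*d - 10)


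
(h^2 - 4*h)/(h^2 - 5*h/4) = 4*(h - 4)/(4*h - 5)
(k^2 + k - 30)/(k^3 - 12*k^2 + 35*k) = (k + 6)/(k*(k - 7))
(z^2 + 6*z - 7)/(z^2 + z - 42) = (z - 1)/(z - 6)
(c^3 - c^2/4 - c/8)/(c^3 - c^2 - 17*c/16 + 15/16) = 2*c*(8*c^2 - 2*c - 1)/(16*c^3 - 16*c^2 - 17*c + 15)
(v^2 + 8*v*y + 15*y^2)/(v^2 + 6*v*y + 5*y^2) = (v + 3*y)/(v + y)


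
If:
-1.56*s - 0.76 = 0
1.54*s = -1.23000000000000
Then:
No Solution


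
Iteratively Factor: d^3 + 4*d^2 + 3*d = (d)*(d^2 + 4*d + 3) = d*(d + 3)*(d + 1)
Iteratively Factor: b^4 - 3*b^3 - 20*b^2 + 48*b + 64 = (b - 4)*(b^3 + b^2 - 16*b - 16) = (b - 4)*(b + 1)*(b^2 - 16) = (b - 4)^2*(b + 1)*(b + 4)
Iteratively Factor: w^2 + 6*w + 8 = (w + 4)*(w + 2)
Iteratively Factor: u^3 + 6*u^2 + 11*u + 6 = (u + 1)*(u^2 + 5*u + 6) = (u + 1)*(u + 2)*(u + 3)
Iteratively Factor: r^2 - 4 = (r - 2)*(r + 2)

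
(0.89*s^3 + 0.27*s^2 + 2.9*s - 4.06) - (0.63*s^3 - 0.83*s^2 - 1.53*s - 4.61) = 0.26*s^3 + 1.1*s^2 + 4.43*s + 0.550000000000001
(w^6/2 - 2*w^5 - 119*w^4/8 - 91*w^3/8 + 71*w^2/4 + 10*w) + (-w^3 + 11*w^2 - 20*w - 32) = w^6/2 - 2*w^5 - 119*w^4/8 - 99*w^3/8 + 115*w^2/4 - 10*w - 32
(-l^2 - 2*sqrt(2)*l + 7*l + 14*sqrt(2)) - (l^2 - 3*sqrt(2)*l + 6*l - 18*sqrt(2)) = -2*l^2 + l + sqrt(2)*l + 32*sqrt(2)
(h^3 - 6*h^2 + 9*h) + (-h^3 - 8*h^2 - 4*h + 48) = -14*h^2 + 5*h + 48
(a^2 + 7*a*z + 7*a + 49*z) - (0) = a^2 + 7*a*z + 7*a + 49*z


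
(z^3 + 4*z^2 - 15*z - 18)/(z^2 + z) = z + 3 - 18/z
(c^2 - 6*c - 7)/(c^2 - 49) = (c + 1)/(c + 7)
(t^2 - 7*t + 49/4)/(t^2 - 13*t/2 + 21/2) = (t - 7/2)/(t - 3)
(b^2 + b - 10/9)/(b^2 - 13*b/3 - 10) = (b - 2/3)/(b - 6)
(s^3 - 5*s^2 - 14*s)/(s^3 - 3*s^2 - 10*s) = (s - 7)/(s - 5)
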